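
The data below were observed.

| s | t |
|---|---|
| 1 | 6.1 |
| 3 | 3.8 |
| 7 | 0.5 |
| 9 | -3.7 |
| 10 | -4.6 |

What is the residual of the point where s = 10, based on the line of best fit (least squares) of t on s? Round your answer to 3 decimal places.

n = 5, Σx = 30, Σy = 2.1, Σxy = -58.3, Σx² = 240
Sxx = Σx² − (Σx)²/n = 240 − 180 = 60
Sxy = Σxy − (Σx)(Σy)/n = -58.3 − 12.6 = -70.9
b = Sxy/Sxx = -70.9/60 = -1.181667
a = ȳ − b·x̄ = 0.42 − (-1.181667)·6 = 7.51
ŷ(10) = 7.51 + (-1.181667)·10 = -4.306667
residual = y − ŷ = -4.6 − (-4.306667) = -0.293333

-0.293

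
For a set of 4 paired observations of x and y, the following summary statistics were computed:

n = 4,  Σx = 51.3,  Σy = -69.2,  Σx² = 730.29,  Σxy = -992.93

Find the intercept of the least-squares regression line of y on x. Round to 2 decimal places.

1.39

Sxx = Σx² − (Σx)²/n = 730.29 − 657.9225 = 72.3675
Sxy = Σxy − (Σx)(Σy)/n = -992.93 − (-887.49) = -105.44
b = Sxy/Sxx = -105.44/72.3675 = -1.457008
a = ȳ − b·x̄ = -17.3 − (-1.457008)·12.825 = 1.386123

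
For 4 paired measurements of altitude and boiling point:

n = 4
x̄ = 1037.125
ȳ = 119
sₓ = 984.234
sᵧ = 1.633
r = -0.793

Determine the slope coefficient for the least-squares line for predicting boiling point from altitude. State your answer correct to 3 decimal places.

b = r · sᵧ/sₓ = -0.793 · 1.633/984.234 = -0.001316

-0.001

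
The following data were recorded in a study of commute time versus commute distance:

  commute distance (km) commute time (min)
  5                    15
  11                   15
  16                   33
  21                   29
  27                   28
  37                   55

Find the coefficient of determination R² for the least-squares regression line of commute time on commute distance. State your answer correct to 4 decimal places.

0.7978

n = 6, Σx = 117, Σy = 175, Σxy = 4168, Σx² = 2941, Σy² = 6189
Sxx = Σx² − (Σx)²/n = 2941 − 2281.5 = 659.5
Sxy = Σxy − (Σx)(Σy)/n = 4168 − 3412.5 = 755.5
Syy = Σy² − (Σy)²/n = 6189 − 5104.166667 = 1084.833333
R² = Sxy²/(Sxx·Syy) = (755.5)²/(659.5·1084.833333) = 0.797795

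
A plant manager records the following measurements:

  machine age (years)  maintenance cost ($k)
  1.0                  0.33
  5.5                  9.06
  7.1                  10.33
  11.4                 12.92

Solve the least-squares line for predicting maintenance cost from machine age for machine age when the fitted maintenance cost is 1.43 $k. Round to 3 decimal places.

n = 4, Σx = 25, Σy = 32.64, Σxy = 270.791, Σx² = 211.62
Sxx = Σx² − (Σx)²/n = 211.62 − 156.25 = 55.37
Sxy = Σxy − (Σx)(Σy)/n = 270.791 − 204 = 66.791
b = Sxy/Sxx = 66.791/55.37 = 1.206267
a = ȳ − b·x̄ = 8.16 − 1.206267·6.25 = 0.620832
Set a + b·x = 1.43: x = (1.43 − 0.620832) / 1.206267 = 0.670804

0.671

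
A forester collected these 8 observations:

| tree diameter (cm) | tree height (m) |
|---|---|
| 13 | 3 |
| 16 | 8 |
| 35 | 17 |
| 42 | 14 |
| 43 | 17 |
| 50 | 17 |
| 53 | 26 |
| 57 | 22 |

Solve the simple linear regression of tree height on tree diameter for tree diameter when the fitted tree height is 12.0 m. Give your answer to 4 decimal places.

n = 8, Σx = 309, Σy = 124, Σxy = 5563, Σx² = 13821
Sxx = Σx² − (Σx)²/n = 13821 − 11935.125 = 1885.875
Sxy = Σxy − (Σx)(Σy)/n = 5563 − 4789.5 = 773.5
b = Sxy/Sxx = 773.5/1885.875 = 0.410154
a = ȳ − b·x̄ = 15.5 − 0.410154·38.625 = -0.342215
Set a + b·x = 12.0: x = (12.0 − (-0.342215)) / 0.410154 = 30.091629

30.0916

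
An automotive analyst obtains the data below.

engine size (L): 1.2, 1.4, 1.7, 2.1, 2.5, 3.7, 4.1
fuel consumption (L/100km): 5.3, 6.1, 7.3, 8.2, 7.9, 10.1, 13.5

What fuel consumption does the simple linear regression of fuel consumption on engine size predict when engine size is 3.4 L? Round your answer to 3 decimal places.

10.699

n = 7, Σx = 16.7, Σy = 58.4, Σxy = 157, Σx² = 47.45
Sxx = Σx² − (Σx)²/n = 47.45 − 39.841429 = 7.608571
Sxy = Σxy − (Σx)(Σy)/n = 157 − 139.325714 = 17.674286
b = Sxy/Sxx = 17.674286/7.608571 = 2.322944
a = ȳ − b·x̄ = 8.342857 − 2.322944·2.385714 = 2.800976
ŷ(3.4) = a + b·3.4 = 2.800976 + 2.322944·3.4 = 10.698986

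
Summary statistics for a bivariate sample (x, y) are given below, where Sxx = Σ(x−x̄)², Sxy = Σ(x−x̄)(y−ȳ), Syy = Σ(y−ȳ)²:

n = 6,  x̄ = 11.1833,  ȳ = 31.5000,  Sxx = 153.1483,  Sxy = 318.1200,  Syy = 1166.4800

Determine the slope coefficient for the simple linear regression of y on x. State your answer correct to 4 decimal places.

b = Sxy/Sxx = 318.12/153.1483 = 2.077202

2.0772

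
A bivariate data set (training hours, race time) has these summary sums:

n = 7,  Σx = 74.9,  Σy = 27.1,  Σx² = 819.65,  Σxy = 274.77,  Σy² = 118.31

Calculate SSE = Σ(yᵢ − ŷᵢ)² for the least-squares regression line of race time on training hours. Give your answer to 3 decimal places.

0.714

Sxx = Σx² − (Σx)²/n = 819.65 − 801.43 = 18.22
Sxy = Σxy − (Σx)(Σy)/n = 274.77 − 289.97 = -15.2
Syy = Σy² − (Σy)²/n = 118.31 − 104.915714 = 13.394286
b = Sxy/Sxx = -15.2/18.22 = -0.834248
SSE = Syy − b·Sxy = 13.394286 − (-0.834248)·(-15.2) = 0.713715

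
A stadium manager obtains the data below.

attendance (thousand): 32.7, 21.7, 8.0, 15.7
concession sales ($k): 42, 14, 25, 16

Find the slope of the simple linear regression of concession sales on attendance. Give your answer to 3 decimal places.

n = 4, Σx = 78.1, Σy = 97, Σxy = 2128.4, Σx² = 1850.67
Sxx = Σx² − (Σx)²/n = 1850.67 − 1524.9025 = 325.7675
Sxy = Σxy − (Σx)(Σy)/n = 2128.4 − 1893.925 = 234.475
b = Sxy/Sxx = 234.475/325.7675 = 0.719762

0.720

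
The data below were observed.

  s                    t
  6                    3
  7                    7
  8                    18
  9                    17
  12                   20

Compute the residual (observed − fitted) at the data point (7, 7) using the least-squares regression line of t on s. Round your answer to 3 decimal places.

-2.170

n = 5, Σx = 42, Σy = 65, Σxy = 604, Σx² = 374
Sxx = Σx² − (Σx)²/n = 374 − 352.8 = 21.2
Sxy = Σxy − (Σx)(Σy)/n = 604 − 546 = 58
b = Sxy/Sxx = 58/21.2 = 2.735849
a = ȳ − b·x̄ = 13 − 2.735849·8.4 = -9.981132
ŷ(7) = -9.981132 + 2.735849·7 = 9.169811
residual = y − ŷ = 7 − 9.169811 = -2.169811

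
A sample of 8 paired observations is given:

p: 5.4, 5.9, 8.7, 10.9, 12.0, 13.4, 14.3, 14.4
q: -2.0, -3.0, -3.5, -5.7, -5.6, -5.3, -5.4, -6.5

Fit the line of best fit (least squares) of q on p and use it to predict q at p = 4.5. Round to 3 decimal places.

-2.128

n = 8, Σx = 85, Σy = -37, Σxy = -430.12, Σx² = 993.88
Sxx = Σx² − (Σx)²/n = 993.88 − 903.125 = 90.755
Sxy = Σxy − (Σx)(Σy)/n = -430.12 − (-393.125) = -36.995
b = Sxy/Sxx = -36.995/90.755 = -0.407636
a = ȳ − b·x̄ = -4.625 − (-0.407636)·10.625 = -0.293868
ŷ(4.5) = a + b·4.5 = -0.293868 + (-0.407636)·4.5 = -2.128230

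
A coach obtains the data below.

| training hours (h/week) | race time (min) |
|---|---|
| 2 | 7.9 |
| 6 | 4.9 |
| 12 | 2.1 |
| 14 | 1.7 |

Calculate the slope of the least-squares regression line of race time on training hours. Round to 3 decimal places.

n = 4, Σx = 34, Σy = 16.6, Σxy = 94.2, Σx² = 380
Sxx = Σx² − (Σx)²/n = 380 − 289 = 91
Sxy = Σxy − (Σx)(Σy)/n = 94.2 − 141.1 = -46.9
b = Sxy/Sxx = -46.9/91 = -0.515385

-0.515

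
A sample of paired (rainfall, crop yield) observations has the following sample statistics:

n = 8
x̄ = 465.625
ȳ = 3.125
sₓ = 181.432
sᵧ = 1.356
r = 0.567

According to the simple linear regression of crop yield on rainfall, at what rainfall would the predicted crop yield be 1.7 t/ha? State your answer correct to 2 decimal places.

129.36

b = r · sᵧ/sₓ = 0.567 · 1.356/181.432 = 0.004238
a = ȳ − b·x̄ = 3.125 − 0.004238·465.625 = 1.151827
Set a + b·x = 1.7: x = (1.7 − 1.151827) / 0.004238 = 129.356641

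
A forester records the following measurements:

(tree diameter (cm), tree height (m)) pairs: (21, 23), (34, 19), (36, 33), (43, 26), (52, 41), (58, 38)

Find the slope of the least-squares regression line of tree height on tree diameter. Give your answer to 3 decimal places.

n = 6, Σx = 244, Σy = 180, Σxy = 7771, Σx² = 10810
Sxx = Σx² − (Σx)²/n = 10810 − 9922.666667 = 887.333333
Sxy = Σxy − (Σx)(Σy)/n = 7771 − 7320 = 451
b = Sxy/Sxx = 451/887.333333 = 0.508264

0.508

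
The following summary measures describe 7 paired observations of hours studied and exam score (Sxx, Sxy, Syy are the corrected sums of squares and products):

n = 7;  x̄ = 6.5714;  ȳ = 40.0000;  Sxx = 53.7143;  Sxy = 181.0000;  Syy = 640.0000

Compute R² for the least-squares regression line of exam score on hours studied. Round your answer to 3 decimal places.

R² = Sxy²/(Sxx·Syy) = (181)²/(53.7143·640) = 0.952988

0.953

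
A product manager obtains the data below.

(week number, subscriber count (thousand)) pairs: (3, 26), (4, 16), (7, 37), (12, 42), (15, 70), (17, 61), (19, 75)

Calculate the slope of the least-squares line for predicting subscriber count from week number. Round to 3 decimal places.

3.333

n = 7, Σx = 77, Σy = 327, Σxy = 4417, Σx² = 1093
Sxx = Σx² − (Σx)²/n = 1093 − 847 = 246
Sxy = Σxy − (Σx)(Σy)/n = 4417 − 3597 = 820
b = Sxy/Sxx = 820/246 = 3.333333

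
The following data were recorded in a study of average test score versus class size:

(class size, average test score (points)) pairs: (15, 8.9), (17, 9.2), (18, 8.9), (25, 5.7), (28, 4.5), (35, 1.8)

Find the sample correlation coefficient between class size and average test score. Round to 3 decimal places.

n = 6, Σx = 138, Σy = 39, Σxy = 781.6, Σx² = 3472, Σy² = 299.04
Sxx = Σx² − (Σx)²/n = 3472 − 3174 = 298
Sxy = Σxy − (Σx)(Σy)/n = 781.6 − 897 = -115.4
Syy = Σy² − (Σy)²/n = 299.04 − 253.5 = 45.54
r = Sxy/√(Sxx·Syy) = -115.4/√(13570.92) = -115.4/116.494292 = -0.990606

-0.991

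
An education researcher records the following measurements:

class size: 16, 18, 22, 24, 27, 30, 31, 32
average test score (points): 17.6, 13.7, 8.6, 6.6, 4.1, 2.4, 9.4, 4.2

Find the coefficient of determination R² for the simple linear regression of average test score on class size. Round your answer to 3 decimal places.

n = 8, Σx = 200, Σy = 66.6, Σxy = 1484.3, Σx² = 5254, Σy² = 743.54
Sxx = Σx² − (Σx)²/n = 5254 − 5000 = 254
Sxy = Σxy − (Σx)(Σy)/n = 1484.3 − 1665 = -180.7
Syy = Σy² − (Σy)²/n = 743.54 − 554.445 = 189.095
R² = Sxy²/(Sxx·Syy) = (-180.7)²/(254·189.095) = 0.679833

0.680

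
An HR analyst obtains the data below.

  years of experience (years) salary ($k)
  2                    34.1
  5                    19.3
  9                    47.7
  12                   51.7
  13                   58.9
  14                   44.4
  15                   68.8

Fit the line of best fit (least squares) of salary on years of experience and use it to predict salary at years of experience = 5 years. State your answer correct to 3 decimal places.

n = 7, Σx = 70, Σy = 324.9, Σxy = 3633.7, Σx² = 844
Sxx = Σx² − (Σx)²/n = 844 − 700 = 144
Sxy = Σxy − (Σx)(Σy)/n = 3633.7 − 3249 = 384.7
b = Sxy/Sxx = 384.7/144 = 2.671528
a = ȳ − b·x̄ = 46.414286 − 2.671528·10 = 19.699008
ŷ(5) = a + b·5 = 19.699008 + 2.671528·5 = 33.056647

33.057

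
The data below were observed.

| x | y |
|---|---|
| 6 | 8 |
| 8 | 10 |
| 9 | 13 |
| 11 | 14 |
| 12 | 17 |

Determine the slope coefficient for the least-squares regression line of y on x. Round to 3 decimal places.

n = 5, Σx = 46, Σy = 62, Σxy = 603, Σx² = 446
Sxx = Σx² − (Σx)²/n = 446 − 423.2 = 22.8
Sxy = Σxy − (Σx)(Σy)/n = 603 − 570.4 = 32.6
b = Sxy/Sxx = 32.6/22.8 = 1.429825

1.430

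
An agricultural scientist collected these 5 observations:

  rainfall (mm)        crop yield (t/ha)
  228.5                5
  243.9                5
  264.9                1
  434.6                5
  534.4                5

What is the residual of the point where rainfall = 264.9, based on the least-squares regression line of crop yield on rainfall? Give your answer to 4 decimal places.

-2.8850

n = 5, Σx = 1706.3, Σy = 21, Σxy = 7471.9, Σx² = 656331.99
Sxx = Σx² − (Σx)²/n = 656331.99 − 582291.938 = 74040.052
Sxy = Σxy − (Σx)(Σy)/n = 7471.9 − 7166.46 = 305.44
b = Sxy/Sxx = 305.44/74040.052 = 0.004125
a = ȳ − b·x̄ = 4.2 − 0.004125·341.26 = 2.792188
ŷ(264.9) = 2.792188 + 0.004125·264.9 = 3.884989
residual = y − ŷ = 1 − 3.884989 = -2.884989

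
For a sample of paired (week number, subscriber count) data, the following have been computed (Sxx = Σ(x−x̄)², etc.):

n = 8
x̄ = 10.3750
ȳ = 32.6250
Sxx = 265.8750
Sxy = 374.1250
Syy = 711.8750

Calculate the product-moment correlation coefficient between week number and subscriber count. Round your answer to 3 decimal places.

0.860

r = Sxy/√(Sxx·Syy) = 374.125/√(189269.765625) = 374.125/435.051452 = 0.859956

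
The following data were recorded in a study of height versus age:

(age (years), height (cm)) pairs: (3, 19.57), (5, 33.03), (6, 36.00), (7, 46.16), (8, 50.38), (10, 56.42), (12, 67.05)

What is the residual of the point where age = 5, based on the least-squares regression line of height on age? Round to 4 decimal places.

n = 7, Σx = 51, Σy = 308.61, Σxy = 2534.82, Σx² = 427
Sxx = Σx² − (Σx)²/n = 427 − 371.571429 = 55.428571
Sxy = Σxy − (Σx)(Σy)/n = 2534.82 − 2248.444286 = 286.375714
b = Sxy/Sxx = 286.375714/55.428571 = 5.166572
a = ȳ − b·x̄ = 44.087143 − 5.166572·7.285714 = 6.444974
ŷ(5) = 6.444974 + 5.166572·5 = 32.277835
residual = y − ŷ = 33.03 − 32.277835 = 0.752165

0.7522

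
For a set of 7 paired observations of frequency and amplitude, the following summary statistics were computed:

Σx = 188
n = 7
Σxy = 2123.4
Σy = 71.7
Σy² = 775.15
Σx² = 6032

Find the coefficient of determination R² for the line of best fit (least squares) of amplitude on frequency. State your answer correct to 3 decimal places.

Sxx = Σx² − (Σx)²/n = 6032 − 5049.142857 = 982.857143
Sxy = Σxy − (Σx)(Σy)/n = 2123.4 − 1925.657143 = 197.742857
Syy = Σy² − (Σy)²/n = 775.15 − 734.412857 = 40.737143
R² = Sxy²/(Sxx·Syy) = (197.742857)²/(982.857143·40.737143) = 0.976609

0.977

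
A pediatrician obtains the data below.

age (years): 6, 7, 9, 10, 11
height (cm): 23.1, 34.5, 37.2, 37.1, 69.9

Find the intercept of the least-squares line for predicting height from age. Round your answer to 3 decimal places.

n = 5, Σx = 43, Σy = 201.8, Σxy = 1854.8, Σx² = 387
Sxx = Σx² − (Σx)²/n = 387 − 369.8 = 17.2
Sxy = Σxy − (Σx)(Σy)/n = 1854.8 − 1735.48 = 119.32
b = Sxy/Sxx = 119.32/17.2 = 6.937209
a = ȳ − b·x̄ = 40.36 − 6.937209·8.6 = -19.3

-19.300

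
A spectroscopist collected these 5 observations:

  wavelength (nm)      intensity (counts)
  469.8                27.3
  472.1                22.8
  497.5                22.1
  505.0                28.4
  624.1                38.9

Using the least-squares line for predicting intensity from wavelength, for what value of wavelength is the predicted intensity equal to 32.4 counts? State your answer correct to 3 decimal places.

n = 5, Σx = 2568.5, Σy = 139.5, Σxy = 73203.66, Σx² = 1335622.51
Sxx = Σx² − (Σx)²/n = 1335622.51 − 1319438.45 = 16184.06
Sxy = Σxy − (Σx)(Σy)/n = 73203.66 − 71661.15 = 1542.51
b = Sxy/Sxx = 1542.51/16184.06 = 0.095310
a = ȳ − b·x̄ = 27.9 − 0.095310·513.7 = -21.060977
Set a + b·x = 32.4: x = (32.4 − (-21.060977)) / 0.095310 = 560.914132

560.914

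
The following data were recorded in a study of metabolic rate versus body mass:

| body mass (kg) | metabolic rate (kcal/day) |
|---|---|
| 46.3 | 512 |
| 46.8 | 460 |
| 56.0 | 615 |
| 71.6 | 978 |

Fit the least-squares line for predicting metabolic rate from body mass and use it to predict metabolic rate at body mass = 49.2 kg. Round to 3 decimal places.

524.782

n = 4, Σx = 220.7, Σy = 2565, Σxy = 149698.4, Σx² = 12596.49
Sxx = Σx² − (Σx)²/n = 12596.49 − 12177.1225 = 419.3675
Sxy = Σxy − (Σx)(Σy)/n = 149698.4 − 141523.875 = 8174.525
b = Sxy/Sxx = 8174.525/419.3675 = 19.492510
a = ȳ − b·x̄ = 641.25 − 19.492510·55.175 = -434.249215
ŷ(49.2) = a + b·49.2 = -434.249215 + 19.492510·49.2 = 524.782255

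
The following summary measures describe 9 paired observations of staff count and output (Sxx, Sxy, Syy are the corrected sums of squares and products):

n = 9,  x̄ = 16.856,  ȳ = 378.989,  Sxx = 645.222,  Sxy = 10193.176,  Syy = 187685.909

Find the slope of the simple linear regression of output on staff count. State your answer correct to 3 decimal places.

15.798

b = Sxy/Sxx = 10193.176/645.222 = 15.797936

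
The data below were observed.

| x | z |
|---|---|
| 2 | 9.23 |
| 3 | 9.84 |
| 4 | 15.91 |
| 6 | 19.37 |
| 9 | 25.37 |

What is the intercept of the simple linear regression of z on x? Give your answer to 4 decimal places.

n = 5, Σx = 24, Σy = 79.72, Σxy = 456.17, Σx² = 146
Sxx = Σx² − (Σx)²/n = 146 − 115.2 = 30.8
Sxy = Σxy − (Σx)(Σy)/n = 456.17 − 382.656 = 73.514
b = Sxy/Sxx = 73.514/30.8 = 2.386818
a = ȳ − b·x̄ = 15.944 − 2.386818·4.8 = 4.487273

4.4873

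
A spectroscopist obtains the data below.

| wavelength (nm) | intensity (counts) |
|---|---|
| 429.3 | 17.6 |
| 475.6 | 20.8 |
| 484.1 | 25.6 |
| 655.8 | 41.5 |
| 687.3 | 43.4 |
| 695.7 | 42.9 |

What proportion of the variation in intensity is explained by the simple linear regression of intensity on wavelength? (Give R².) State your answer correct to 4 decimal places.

0.9841

n = 6, Σx = 3427.8, Σy = 191.8, Σxy = 116731.17, Σx² = 2031300.08, Σy² = 6843.98
Sxx = Σx² − (Σx)²/n = 2031300.08 − 1958302.14 = 72997.94
Sxy = Σxy − (Σx)(Σy)/n = 116731.17 − 109575.34 = 7155.83
Syy = Σy² − (Σy)²/n = 6843.98 − 6131.206667 = 712.773333
R² = Sxy²/(Sxx·Syy) = (7155.83)²/(72997.94·712.773333) = 0.984142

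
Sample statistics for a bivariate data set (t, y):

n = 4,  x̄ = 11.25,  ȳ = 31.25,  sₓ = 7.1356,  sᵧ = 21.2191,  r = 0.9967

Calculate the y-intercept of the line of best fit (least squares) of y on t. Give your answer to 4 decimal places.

-2.0937

b = r · sᵧ/sₓ = 0.9967 · 21.2191/7.1356 = 2.963882
a = ȳ − b·x̄ = 31.25 − 2.963882·11.25 = -2.093673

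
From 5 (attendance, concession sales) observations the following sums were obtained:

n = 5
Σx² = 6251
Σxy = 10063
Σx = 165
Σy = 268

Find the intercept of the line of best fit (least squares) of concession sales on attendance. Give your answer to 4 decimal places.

3.6906

Sxx = Σx² − (Σx)²/n = 6251 − 5445 = 806
Sxy = Σxy − (Σx)(Σy)/n = 10063 − 8844 = 1219
b = Sxy/Sxx = 1219/806 = 1.512407
a = ȳ − b·x̄ = 53.6 − 1.512407·33 = 3.690571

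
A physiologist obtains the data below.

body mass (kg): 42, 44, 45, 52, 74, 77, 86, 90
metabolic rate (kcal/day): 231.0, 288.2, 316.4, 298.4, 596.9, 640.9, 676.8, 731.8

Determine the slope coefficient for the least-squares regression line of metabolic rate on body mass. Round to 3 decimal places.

10.195

n = 8, Σx = 510, Σy = 3780.4, Σxy = 269724.3, Σx² = 35330
Sxx = Σx² − (Σx)²/n = 35330 − 32512.5 = 2817.5
Sxy = Σxy − (Σx)(Σy)/n = 269724.3 − 241000.5 = 28723.8
b = Sxy/Sxx = 28723.8/2817.5 = 10.194783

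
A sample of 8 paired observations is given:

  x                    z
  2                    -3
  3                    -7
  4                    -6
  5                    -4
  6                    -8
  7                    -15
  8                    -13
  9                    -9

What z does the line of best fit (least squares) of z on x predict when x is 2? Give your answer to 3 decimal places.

n = 8, Σx = 44, Σy = -65, Σxy = -409, Σx² = 284
Sxx = Σx² − (Σx)²/n = 284 − 242 = 42
Sxy = Σxy − (Σx)(Σy)/n = -409 − (-357.5) = -51.5
b = Sxy/Sxx = -51.5/42 = -1.226190
a = ȳ − b·x̄ = -8.125 − (-1.226190)·5.5 = -1.380952
ŷ(2) = a + b·2 = -1.380952 + (-1.226190)·2 = -3.833333

-3.833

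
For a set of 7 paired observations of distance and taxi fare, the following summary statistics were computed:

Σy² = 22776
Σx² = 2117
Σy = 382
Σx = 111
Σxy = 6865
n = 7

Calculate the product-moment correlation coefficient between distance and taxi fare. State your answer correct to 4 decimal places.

0.9732

Sxx = Σx² − (Σx)²/n = 2117 − 1760.142857 = 356.857143
Sxy = Σxy − (Σx)(Σy)/n = 6865 − 6057.428571 = 807.571429
Syy = Σy² − (Σy)²/n = 22776 − 20846.285714 = 1929.714286
r = Sxy/√(Sxx·Syy) = 807.571429/√(688632.326531) = 807.571429/829.838735 = 0.973167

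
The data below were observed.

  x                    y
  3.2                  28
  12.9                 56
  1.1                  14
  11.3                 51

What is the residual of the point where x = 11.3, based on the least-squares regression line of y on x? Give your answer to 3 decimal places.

-0.185

n = 4, Σx = 28.5, Σy = 149, Σxy = 1403.7, Σx² = 305.55
Sxx = Σx² − (Σx)²/n = 305.55 − 203.0625 = 102.4875
Sxy = Σxy − (Σx)(Σy)/n = 1403.7 − 1061.625 = 342.075
b = Sxy/Sxx = 342.075/102.4875 = 3.337724
a = ȳ − b·x̄ = 37.25 − 3.337724·7.125 = 13.468716
ŷ(11.3) = 13.468716 + 3.337724·11.3 = 51.184998
residual = y − ŷ = 51 − 51.184998 = -0.184998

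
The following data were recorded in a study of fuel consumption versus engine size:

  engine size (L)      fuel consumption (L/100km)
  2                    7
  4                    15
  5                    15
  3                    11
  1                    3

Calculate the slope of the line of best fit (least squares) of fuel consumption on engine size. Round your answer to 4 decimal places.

n = 5, Σx = 15, Σy = 51, Σxy = 185, Σx² = 55
Sxx = Σx² − (Σx)²/n = 55 − 45 = 10
Sxy = Σxy − (Σx)(Σy)/n = 185 − 153 = 32
b = Sxy/Sxx = 32/10 = 3.2

3.2000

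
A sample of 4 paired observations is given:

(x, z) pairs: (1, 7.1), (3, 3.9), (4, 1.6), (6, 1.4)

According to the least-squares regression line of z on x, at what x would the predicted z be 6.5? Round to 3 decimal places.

n = 4, Σx = 14, Σy = 14, Σxy = 33.6, Σx² = 62
Sxx = Σx² − (Σx)²/n = 62 − 49 = 13
Sxy = Σxy − (Σx)(Σy)/n = 33.6 − 49 = -15.4
b = Sxy/Sxx = -15.4/13 = -1.184615
a = ȳ − b·x̄ = 3.5 − (-1.184615)·3.5 = 7.646154
Set a + b·x = 6.5: x = (6.5 − 7.646154) / (-1.184615) = 0.967532

0.968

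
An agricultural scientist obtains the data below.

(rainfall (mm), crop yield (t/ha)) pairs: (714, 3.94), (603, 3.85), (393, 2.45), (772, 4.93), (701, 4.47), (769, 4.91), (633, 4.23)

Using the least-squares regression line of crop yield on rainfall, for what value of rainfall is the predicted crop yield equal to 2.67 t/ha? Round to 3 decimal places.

420.317

n = 7, Σx = 4585, Σy = 28.78, Σxy = 19490.37, Σx² = 3107289
Sxx = Σx² − (Σx)²/n = 3107289 − 3003175 = 104114
Sxy = Σxy − (Σx)(Σy)/n = 19490.37 − 18850.9 = 639.47
b = Sxy/Sxx = 639.47/104114 = 0.006142
a = ȳ − b·x̄ = 4.111429 − 0.006142·655 = 0.088407
Set a + b·x = 2.67: x = (2.67 − 0.088407) / 0.006142 = 420.316756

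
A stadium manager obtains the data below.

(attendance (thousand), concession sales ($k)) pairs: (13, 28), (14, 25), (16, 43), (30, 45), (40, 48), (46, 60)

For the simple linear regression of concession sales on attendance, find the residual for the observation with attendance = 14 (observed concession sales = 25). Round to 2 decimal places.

n = 6, Σx = 159, Σy = 249, Σxy = 7432, Σx² = 5237
Sxx = Σx² − (Σx)²/n = 5237 − 4213.5 = 1023.5
Sxy = Σxy − (Σx)(Σy)/n = 7432 − 6598.5 = 833.5
b = Sxy/Sxx = 833.5/1023.5 = 0.814362
a = ȳ − b·x̄ = 41.5 − 0.814362·26.5 = 19.919394
ŷ(14) = 19.919394 + 0.814362·14 = 31.320469
residual = y − ŷ = 25 − 31.320469 = -6.320469

-6.32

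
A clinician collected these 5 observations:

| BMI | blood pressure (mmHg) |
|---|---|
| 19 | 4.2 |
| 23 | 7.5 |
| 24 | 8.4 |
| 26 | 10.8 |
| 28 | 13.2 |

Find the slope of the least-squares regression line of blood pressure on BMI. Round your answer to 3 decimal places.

0.998

n = 5, Σx = 120, Σy = 44.1, Σxy = 1104.3, Σx² = 2926
Sxx = Σx² − (Σx)²/n = 2926 − 2880 = 46
Sxy = Σxy − (Σx)(Σy)/n = 1104.3 − 1058.4 = 45.9
b = Sxy/Sxx = 45.9/46 = 0.997826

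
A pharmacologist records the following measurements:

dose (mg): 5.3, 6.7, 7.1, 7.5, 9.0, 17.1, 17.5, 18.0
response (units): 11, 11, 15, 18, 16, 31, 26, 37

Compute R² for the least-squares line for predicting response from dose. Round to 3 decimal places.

0.891

n = 8, Σx = 88.2, Σy = 165, Σxy = 2168.6, Σx² = 1183.3, Σy² = 4053
Sxx = Σx² − (Σx)²/n = 1183.3 − 972.405 = 210.895
Sxy = Σxy − (Σx)(Σy)/n = 2168.6 − 1819.125 = 349.475
Syy = Σy² − (Σy)²/n = 4053 − 3403.125 = 649.875
R² = Sxy²/(Sxx·Syy) = (349.475)²/(210.895·649.875) = 0.891120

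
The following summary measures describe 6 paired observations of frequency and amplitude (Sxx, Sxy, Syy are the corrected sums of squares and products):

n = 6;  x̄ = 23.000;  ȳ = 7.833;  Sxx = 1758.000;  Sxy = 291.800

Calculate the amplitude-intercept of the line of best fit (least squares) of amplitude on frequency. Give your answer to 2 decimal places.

b = Sxy/Sxx = 291.8/1758 = 0.165984
a = ȳ − b·x̄ = 7.833 − 0.165984·23 = 4.015366

4.02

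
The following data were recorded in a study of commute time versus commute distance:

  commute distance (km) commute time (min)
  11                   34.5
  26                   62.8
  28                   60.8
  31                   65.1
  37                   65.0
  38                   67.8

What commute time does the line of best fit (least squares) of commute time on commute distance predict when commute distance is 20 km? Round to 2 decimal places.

n = 6, Σx = 171, Σy = 356, Σxy = 10714.2, Σx² = 5355
Sxx = Σx² − (Σx)²/n = 5355 − 4873.5 = 481.5
Sxy = Σxy − (Σx)(Σy)/n = 10714.2 − 10146 = 568.2
b = Sxy/Sxx = 568.2/481.5 = 1.180062
a = ȳ − b·x̄ = 59.333333 − 1.180062·28.5 = 25.701558
ŷ(20) = a + b·20 = 25.701558 + 1.180062·20 = 49.302804

49.30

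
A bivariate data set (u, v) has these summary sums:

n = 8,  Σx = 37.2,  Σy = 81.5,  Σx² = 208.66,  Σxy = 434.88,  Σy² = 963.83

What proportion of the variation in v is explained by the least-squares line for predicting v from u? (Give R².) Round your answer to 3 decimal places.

0.656

Sxx = Σx² − (Σx)²/n = 208.66 − 172.98 = 35.68
Sxy = Σxy − (Σx)(Σy)/n = 434.88 − 378.975 = 55.905
Syy = Σy² − (Σy)²/n = 963.83 − 830.28125 = 133.54875
R² = Sxy²/(Sxx·Syy) = (55.905)²/(35.68·133.54875) = 0.655898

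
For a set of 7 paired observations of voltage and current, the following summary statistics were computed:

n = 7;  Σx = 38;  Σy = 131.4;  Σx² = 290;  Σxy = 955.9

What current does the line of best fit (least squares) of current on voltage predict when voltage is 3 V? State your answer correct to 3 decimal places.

Sxx = Σx² − (Σx)²/n = 290 − 206.285714 = 83.714286
Sxy = Σxy − (Σx)(Σy)/n = 955.9 − 713.314286 = 242.585714
b = Sxy/Sxx = 242.585714/83.714286 = 2.897782
a = ȳ − b·x̄ = 18.771429 − 2.897782·5.428571 = 3.040614
ŷ(3) = a + b·3 = 3.040614 + 2.897782·3 = 11.733959

11.734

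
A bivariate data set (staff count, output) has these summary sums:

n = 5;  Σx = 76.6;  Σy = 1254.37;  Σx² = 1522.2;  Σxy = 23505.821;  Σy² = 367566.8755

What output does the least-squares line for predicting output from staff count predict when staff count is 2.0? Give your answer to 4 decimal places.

87.0376

Sxx = Σx² − (Σx)²/n = 1522.2 − 1173.512 = 348.688
Sxy = Σxy − (Σx)(Σy)/n = 23505.821 − 19216.9484 = 4288.8726
b = Sxy/Sxx = 4288.8726/348.688 = 12.300029
a = ȳ − b·x̄ = 250.874 − 12.300029·15.32 = 62.437552
ŷ(2.0) = a + b·2.0 = 62.437552 + 12.300029·2 = 87.037610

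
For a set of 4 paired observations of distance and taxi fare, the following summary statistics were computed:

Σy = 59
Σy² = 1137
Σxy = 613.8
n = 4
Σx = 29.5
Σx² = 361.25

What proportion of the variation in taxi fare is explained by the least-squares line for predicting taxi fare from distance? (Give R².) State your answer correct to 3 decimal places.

0.833

Sxx = Σx² − (Σx)²/n = 361.25 − 217.5625 = 143.6875
Sxy = Σxy − (Σx)(Σy)/n = 613.8 − 435.125 = 178.675
Syy = Σy² − (Σy)²/n = 1137 − 870.25 = 266.75
R² = Sxy²/(Sxx·Syy) = (178.675)²/(143.6875·266.75) = 0.832922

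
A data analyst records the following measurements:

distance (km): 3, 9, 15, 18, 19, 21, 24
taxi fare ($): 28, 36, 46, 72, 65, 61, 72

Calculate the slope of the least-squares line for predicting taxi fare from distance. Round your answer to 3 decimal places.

2.255

n = 7, Σx = 109, Σy = 380, Σxy = 6638, Σx² = 2017
Sxx = Σx² − (Σx)²/n = 2017 − 1697.285714 = 319.714286
Sxy = Σxy − (Σx)(Σy)/n = 6638 − 5917.142857 = 720.857143
b = Sxy/Sxx = 720.857143/319.714286 = 2.254692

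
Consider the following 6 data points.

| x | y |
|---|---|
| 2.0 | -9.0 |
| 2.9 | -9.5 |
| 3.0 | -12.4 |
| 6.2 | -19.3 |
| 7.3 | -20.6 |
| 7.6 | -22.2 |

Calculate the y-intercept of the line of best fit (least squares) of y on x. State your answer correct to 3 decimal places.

n = 6, Σx = 29, Σy = -93, Σxy = -521.51, Σx² = 170.9
Sxx = Σx² − (Σx)²/n = 170.9 − 140.166667 = 30.733333
Sxy = Σxy − (Σx)(Σy)/n = -521.51 − (-449.5) = -72.01
b = Sxy/Sxx = -72.01/30.733333 = -2.343059
a = ȳ − b·x̄ = -15.5 − (-2.343059)·4.833333 = -4.175217

-4.175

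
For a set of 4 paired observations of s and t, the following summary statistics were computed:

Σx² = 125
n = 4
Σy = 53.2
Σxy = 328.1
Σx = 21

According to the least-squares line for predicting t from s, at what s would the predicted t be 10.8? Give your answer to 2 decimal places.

Sxx = Σx² − (Σx)²/n = 125 − 110.25 = 14.75
Sxy = Σxy − (Σx)(Σy)/n = 328.1 − 279.3 = 48.8
b = Sxy/Sxx = 48.8/14.75 = 3.308475
a = ȳ − b·x̄ = 13.3 − 3.308475·5.25 = -4.069492
Set a + b·x = 10.8: x = (10.8 − (-4.069492)) / 3.308475 = 4.494365

4.49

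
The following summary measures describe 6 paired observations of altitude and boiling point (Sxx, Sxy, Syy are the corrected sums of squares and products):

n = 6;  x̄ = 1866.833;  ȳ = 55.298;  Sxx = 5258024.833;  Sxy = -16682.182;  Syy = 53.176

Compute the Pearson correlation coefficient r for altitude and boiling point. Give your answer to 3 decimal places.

-0.998

r = Sxy/√(Sxx·Syy) = -16682.182/√(279600728.519608) = -16682.182/16721.265757 = -0.997663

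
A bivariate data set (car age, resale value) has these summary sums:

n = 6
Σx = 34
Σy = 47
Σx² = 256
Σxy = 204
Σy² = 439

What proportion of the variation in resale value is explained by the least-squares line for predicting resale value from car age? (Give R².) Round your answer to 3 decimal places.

Sxx = Σx² − (Σx)²/n = 256 − 192.666667 = 63.333333
Sxy = Σxy − (Σx)(Σy)/n = 204 − 266.333333 = -62.333333
Syy = Σy² − (Σy)²/n = 439 − 368.166667 = 70.833333
R² = Sxy²/(Sxx·Syy) = (-62.333333)²/(63.333333·70.833333) = 0.866105

0.866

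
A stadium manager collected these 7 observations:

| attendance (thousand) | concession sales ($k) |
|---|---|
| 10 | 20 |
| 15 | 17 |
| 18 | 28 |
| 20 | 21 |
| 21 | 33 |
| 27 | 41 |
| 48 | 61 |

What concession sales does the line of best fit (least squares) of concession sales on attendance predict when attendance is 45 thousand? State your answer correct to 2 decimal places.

58.15

n = 7, Σx = 159, Σy = 221, Σxy = 6107, Σx² = 4523
Sxx = Σx² − (Σx)²/n = 4523 − 3611.571429 = 911.428571
Sxy = Σxy − (Σx)(Σy)/n = 6107 − 5019.857143 = 1087.142857
b = Sxy/Sxx = 1087.142857/911.428571 = 1.192790
a = ȳ − b·x̄ = 31.571429 − 1.192790·22.714286 = 4.478056
ŷ(45) = a + b·45 = 4.478056 + 1.192790·45 = 58.153605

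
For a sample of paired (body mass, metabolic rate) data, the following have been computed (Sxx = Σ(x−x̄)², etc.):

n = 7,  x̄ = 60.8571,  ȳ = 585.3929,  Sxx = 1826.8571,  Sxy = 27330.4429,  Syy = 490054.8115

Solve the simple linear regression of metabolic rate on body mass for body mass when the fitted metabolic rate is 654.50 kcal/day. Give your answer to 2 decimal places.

b = Sxy/Sxx = 27330.4429/1826.8571 = 14.960362
a = ȳ − b·x̄ = 585.3929 − 14.960362·60.8571 = -325.051325
Set a + b·x = 654.50: x = (654.50 − (-325.051325)) / 14.960362 = 65.476447

65.48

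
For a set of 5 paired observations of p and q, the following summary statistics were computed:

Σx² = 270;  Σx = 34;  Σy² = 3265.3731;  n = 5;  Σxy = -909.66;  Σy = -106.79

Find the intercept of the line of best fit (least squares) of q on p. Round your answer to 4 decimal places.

10.7997

Sxx = Σx² − (Σx)²/n = 270 − 231.2 = 38.8
Sxy = Σxy − (Σx)(Σy)/n = -909.66 − (-726.172) = -183.488
b = Sxy/Sxx = -183.488/38.8 = -4.729072
a = ȳ − b·x̄ = -21.358 − (-4.729072)·6.8 = 10.799691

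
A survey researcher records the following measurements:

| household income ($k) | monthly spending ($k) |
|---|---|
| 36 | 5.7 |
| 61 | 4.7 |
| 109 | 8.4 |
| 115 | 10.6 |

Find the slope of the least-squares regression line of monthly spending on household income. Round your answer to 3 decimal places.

n = 4, Σx = 321, Σy = 29.4, Σxy = 2626.5, Σx² = 30123
Sxx = Σx² − (Σx)²/n = 30123 − 25760.25 = 4362.75
Sxy = Σxy − (Σx)(Σy)/n = 2626.5 − 2359.35 = 267.15
b = Sxy/Sxx = 267.15/4362.75 = 0.061234

0.061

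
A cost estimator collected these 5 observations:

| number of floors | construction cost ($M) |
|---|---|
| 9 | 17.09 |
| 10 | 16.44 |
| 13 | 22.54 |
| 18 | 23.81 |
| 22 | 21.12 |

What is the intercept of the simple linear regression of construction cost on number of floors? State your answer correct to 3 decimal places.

14.253

n = 5, Σx = 72, Σy = 101, Σxy = 1504.45, Σx² = 1158
Sxx = Σx² − (Σx)²/n = 1158 − 1036.8 = 121.2
Sxy = Σxy − (Σx)(Σy)/n = 1504.45 − 1454.4 = 50.05
b = Sxy/Sxx = 50.05/121.2 = 0.412954
a = ȳ − b·x̄ = 20.2 − 0.412954·14.4 = 14.253465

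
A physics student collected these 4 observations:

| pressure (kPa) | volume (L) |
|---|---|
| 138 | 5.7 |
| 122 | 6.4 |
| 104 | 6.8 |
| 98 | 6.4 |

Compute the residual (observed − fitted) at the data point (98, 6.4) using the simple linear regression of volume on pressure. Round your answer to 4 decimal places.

-0.2858

n = 4, Σx = 462, Σy = 25.3, Σxy = 2901.8, Σx² = 54348
Sxx = Σx² − (Σx)²/n = 54348 − 53361 = 987
Sxy = Σxy − (Σx)(Σy)/n = 2901.8 − 2922.15 = -20.35
b = Sxy/Sxx = -20.35/987 = -0.020618
a = ȳ − b·x̄ = 6.325 − (-0.020618)·115.5 = 8.706383
ŷ(98) = 8.706383 + (-0.020618)·98 = 6.685816
residual = y − ŷ = 6.4 − 6.685816 = -0.285816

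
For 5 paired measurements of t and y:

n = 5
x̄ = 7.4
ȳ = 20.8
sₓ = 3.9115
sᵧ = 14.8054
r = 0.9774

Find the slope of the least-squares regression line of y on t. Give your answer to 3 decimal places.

3.700

b = r · sᵧ/sₓ = 0.9774 · 14.8054/3.9115 = 3.699552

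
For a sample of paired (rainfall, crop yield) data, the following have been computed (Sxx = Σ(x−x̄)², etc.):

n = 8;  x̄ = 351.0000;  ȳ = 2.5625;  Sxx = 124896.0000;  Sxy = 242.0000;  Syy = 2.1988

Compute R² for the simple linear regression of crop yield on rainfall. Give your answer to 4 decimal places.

0.2133

R² = Sxy²/(Sxx·Syy) = (242)²/(124896·2.1988) = 0.213254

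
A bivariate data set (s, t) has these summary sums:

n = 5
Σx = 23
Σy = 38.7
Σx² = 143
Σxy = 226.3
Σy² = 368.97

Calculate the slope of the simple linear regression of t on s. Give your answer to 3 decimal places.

1.298

Sxx = Σx² − (Σx)²/n = 143 − 105.8 = 37.2
Sxy = Σxy − (Σx)(Σy)/n = 226.3 − 178.02 = 48.28
b = Sxy/Sxx = 48.28/37.2 = 1.297849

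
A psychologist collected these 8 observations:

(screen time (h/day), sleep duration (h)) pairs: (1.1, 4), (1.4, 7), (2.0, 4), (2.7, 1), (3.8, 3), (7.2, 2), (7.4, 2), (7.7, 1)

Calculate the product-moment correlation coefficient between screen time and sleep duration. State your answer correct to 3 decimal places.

n = 8, Σx = 33.3, Σy = 24, Σxy = 73.2, Σx² = 194.79, Σy² = 100
Sxx = Σx² − (Σx)²/n = 194.79 − 138.61125 = 56.17875
Sxy = Σxy − (Σx)(Σy)/n = 73.2 − 99.9 = -26.7
Syy = Σy² − (Σy)²/n = 100 − 72 = 28
r = Sxy/√(Sxx·Syy) = -26.7/√(1573.005) = -26.7/39.661127 = -0.673203

-0.673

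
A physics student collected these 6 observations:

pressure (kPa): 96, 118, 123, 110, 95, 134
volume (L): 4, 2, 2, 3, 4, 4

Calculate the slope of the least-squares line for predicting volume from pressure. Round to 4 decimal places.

-0.0241

n = 6, Σx = 676, Σy = 19, Σxy = 2112, Σx² = 77350
Sxx = Σx² − (Σx)²/n = 77350 − 76162.666667 = 1187.333333
Sxy = Σxy − (Σx)(Σy)/n = 2112 − 2140.666667 = -28.666667
b = Sxy/Sxx = -28.666667/1187.333333 = -0.024144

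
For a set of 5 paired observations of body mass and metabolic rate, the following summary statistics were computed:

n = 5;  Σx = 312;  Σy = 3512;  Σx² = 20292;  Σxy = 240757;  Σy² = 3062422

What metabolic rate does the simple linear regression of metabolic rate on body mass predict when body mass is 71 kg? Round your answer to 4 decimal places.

Sxx = Σx² − (Σx)²/n = 20292 − 19468.8 = 823.2
Sxy = Σxy − (Σx)(Σy)/n = 240757 − 219148.8 = 21608.2
b = Sxy/Sxx = 21608.2/823.2 = 26.249028
a = ȳ − b·x̄ = 702.4 − 26.249028·62.4 = -935.539359
ŷ(71) = a + b·71 = -935.539359 + 26.249028·71 = 928.141642

928.1416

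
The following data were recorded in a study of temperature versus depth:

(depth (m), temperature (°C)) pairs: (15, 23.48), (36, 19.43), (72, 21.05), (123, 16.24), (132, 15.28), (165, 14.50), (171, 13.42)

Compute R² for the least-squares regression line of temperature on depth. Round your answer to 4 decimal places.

n = 7, Σx = 714, Σy = 123.4, Σxy = 11269.08, Σx² = 95724, Σy² = 2259.5002
Sxx = Σx² − (Σx)²/n = 95724 − 72828 = 22896
Sxy = Σxy − (Σx)(Σy)/n = 11269.08 − 12586.8 = -1317.72
Syy = Σy² − (Σy)²/n = 2259.5002 − 2175.365714 = 84.134486
R² = Sxy²/(Sxx·Syy) = (-1317.72)²/(22896·84.134486) = 0.901390

0.9014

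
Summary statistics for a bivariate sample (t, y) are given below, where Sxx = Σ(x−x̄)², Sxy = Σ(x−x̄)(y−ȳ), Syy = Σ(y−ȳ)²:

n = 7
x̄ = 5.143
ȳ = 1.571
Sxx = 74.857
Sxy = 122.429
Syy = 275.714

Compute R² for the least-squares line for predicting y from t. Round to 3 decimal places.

0.726

R² = Sxy²/(Sxx·Syy) = (122.429)²/(74.857·275.714) = 0.726235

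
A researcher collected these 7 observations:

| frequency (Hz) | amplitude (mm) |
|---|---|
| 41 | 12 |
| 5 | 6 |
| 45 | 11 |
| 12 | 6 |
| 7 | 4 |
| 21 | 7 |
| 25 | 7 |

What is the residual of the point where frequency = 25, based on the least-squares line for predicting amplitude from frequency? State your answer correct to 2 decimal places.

n = 7, Σx = 156, Σy = 53, Σxy = 1439, Σx² = 4990
Sxx = Σx² − (Σx)²/n = 4990 − 3476.571429 = 1513.428571
Sxy = Σxy − (Σx)(Σy)/n = 1439 − 1181.142857 = 257.857143
b = Sxy/Sxx = 257.857143/1513.428571 = 0.170379
a = ȳ − b·x̄ = 7.571429 − 0.170379·22.285714 = 3.774401
ŷ(25) = 3.774401 + 0.170379·25 = 8.033887
residual = y − ŷ = 7 − 8.033887 = -1.033887

-1.03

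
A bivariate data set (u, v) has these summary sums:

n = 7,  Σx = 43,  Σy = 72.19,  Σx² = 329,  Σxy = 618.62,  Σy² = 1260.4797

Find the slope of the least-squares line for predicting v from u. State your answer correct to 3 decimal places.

Sxx = Σx² − (Σx)²/n = 329 − 264.142857 = 64.857143
Sxy = Σxy − (Σx)(Σy)/n = 618.62 − 443.452857 = 175.167143
b = Sxy/Sxx = 175.167143/64.857143 = 2.700815

2.701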